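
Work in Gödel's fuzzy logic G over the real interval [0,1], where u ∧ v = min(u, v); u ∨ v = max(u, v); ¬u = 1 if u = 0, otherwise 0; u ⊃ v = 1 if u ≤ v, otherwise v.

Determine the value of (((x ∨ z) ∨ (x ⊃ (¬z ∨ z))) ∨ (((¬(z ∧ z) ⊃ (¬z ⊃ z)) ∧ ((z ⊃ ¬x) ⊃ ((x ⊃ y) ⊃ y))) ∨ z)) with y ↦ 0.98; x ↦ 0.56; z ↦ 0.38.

1.00

(x ∨ z) = max(0.56, 0.38) = 0.56
¬z: Gödel ¬ of 0.38 = 0 (operand ≠ 0)
(¬z ∨ z) = max(0, 0.38) = 0.38
(x ⊃ (¬z ∨ z)): 0.56 > 0.38, so result = 0.38
((x ∨ z) ∨ (x ⊃ (¬z ∨ z))) = max(0.56, 0.38) = 0.56
(z ∧ z) = min(0.38, 0.38) = 0.38
¬(z ∧ z): Gödel ¬ of 0.38 = 0 (operand ≠ 0)
¬z: Gödel ¬ of 0.38 = 0 (operand ≠ 0)
(¬z ⊃ z): 0 ≤ 0.38, so result = 1
(¬(z ∧ z) ⊃ (¬z ⊃ z)): 0 ≤ 1, so result = 1
¬x: Gödel ¬ of 0.56 = 0 (operand ≠ 0)
(z ⊃ ¬x): 0.38 > 0, so result = 0
(x ⊃ y): 0.56 ≤ 0.98, so result = 1
((x ⊃ y) ⊃ y): 1 > 0.98, so result = 0.98
((z ⊃ ¬x) ⊃ ((x ⊃ y) ⊃ y)): 0 ≤ 0.98, so result = 1
((¬(z ∧ z) ⊃ (¬z ⊃ z)) ∧ ((z ⊃ ¬x) ⊃ ((x ⊃ y) ⊃ y))) = min(1, 1) = 1
(((¬(z ∧ z) ⊃ (¬z ⊃ z)) ∧ ((z ⊃ ¬x) ⊃ ((x ⊃ y) ⊃ y))) ∨ z) = max(1, 0.38) = 1
(((x ∨ z) ∨ (x ⊃ (¬z ∨ z))) ∨ (((¬(z ∧ z) ⊃ (¬z ⊃ z)) ∧ ((z ⊃ ¬x) ⊃ ((x ⊃ y) ⊃ y))) ∨ z)) = max(0.56, 1) = 1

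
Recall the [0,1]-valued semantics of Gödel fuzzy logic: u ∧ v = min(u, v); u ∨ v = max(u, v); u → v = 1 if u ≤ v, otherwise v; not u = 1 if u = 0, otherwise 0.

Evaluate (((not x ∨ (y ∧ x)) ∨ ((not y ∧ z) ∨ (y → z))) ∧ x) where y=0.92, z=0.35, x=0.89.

not x: Gödel ¬ of 0.89 = 0 (operand ≠ 0)
(y ∧ x) = min(0.92, 0.89) = 0.89
(not x ∨ (y ∧ x)) = max(0, 0.89) = 0.89
not y: Gödel ¬ of 0.92 = 0 (operand ≠ 0)
(not y ∧ z) = min(0, 0.35) = 0
(y → z): 0.92 > 0.35, so result = 0.35
((not y ∧ z) ∨ (y → z)) = max(0, 0.35) = 0.35
((not x ∨ (y ∧ x)) ∨ ((not y ∧ z) ∨ (y → z))) = max(0.89, 0.35) = 0.89
(((not x ∨ (y ∧ x)) ∨ ((not y ∧ z) ∨ (y → z))) ∧ x) = min(0.89, 0.89) = 0.89

0.89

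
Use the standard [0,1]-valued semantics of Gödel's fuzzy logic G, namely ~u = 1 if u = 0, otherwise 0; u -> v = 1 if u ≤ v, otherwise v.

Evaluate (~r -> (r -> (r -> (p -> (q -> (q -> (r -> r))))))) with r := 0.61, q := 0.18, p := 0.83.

1.00

~r: Gödel ¬ of 0.61 = 0 (operand ≠ 0)
(r -> r): 0.61 ≤ 0.61, so result = 1
(q -> (r -> r)): 0.18 ≤ 1, so result = 1
(q -> (q -> (r -> r))): 0.18 ≤ 1, so result = 1
(p -> (q -> (q -> (r -> r)))): 0.83 ≤ 1, so result = 1
(r -> (p -> (q -> (q -> (r -> r))))): 0.61 ≤ 1, so result = 1
(r -> (r -> (p -> (q -> (q -> (r -> r)))))): 0.61 ≤ 1, so result = 1
(~r -> (r -> (r -> (p -> (q -> (q -> (r -> r))))))): 0 ≤ 1, so result = 1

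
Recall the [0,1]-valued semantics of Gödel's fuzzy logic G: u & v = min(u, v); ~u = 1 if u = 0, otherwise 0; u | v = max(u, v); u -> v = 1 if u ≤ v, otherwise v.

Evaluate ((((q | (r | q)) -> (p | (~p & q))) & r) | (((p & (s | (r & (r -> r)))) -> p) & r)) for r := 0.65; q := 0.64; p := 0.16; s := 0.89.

(r | q) = max(0.65, 0.64) = 0.65
(q | (r | q)) = max(0.64, 0.65) = 0.65
~p: Gödel ¬ of 0.16 = 0 (operand ≠ 0)
(~p & q) = min(0, 0.64) = 0
(p | (~p & q)) = max(0.16, 0) = 0.16
((q | (r | q)) -> (p | (~p & q))): 0.65 > 0.16, so result = 0.16
(((q | (r | q)) -> (p | (~p & q))) & r) = min(0.16, 0.65) = 0.16
(r -> r): 0.65 ≤ 0.65, so result = 1
(r & (r -> r)) = min(0.65, 1) = 0.65
(s | (r & (r -> r))) = max(0.89, 0.65) = 0.89
(p & (s | (r & (r -> r)))) = min(0.16, 0.89) = 0.16
((p & (s | (r & (r -> r)))) -> p): 0.16 ≤ 0.16, so result = 1
(((p & (s | (r & (r -> r)))) -> p) & r) = min(1, 0.65) = 0.65
((((q | (r | q)) -> (p | (~p & q))) & r) | (((p & (s | (r & (r -> r)))) -> p) & r)) = max(0.16, 0.65) = 0.65

0.65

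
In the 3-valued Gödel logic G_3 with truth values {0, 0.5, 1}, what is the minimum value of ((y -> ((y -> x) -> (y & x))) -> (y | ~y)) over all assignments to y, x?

0.50

The minimum is attained at y = 0.5, x = 0:
  (y -> x): 0.5 > 0, so result = 0
  (y & x) = min(0.5, 0) = 0
  ((y -> x) -> (y & x)): 0 ≤ 0, so result = 1
  (y -> ((y -> x) -> (y & x))): 0.5 ≤ 1, so result = 1
  ~y: Gödel ¬ of 0.5 = 0 (operand ≠ 0)
  (y | ~y) = max(0.5, 0) = 0.5
  ((y -> ((y -> x) -> (y & x))) -> (y | ~y)): 1 > 0.5, so result = 0.5
Checking all 9 assignments confirms none give a value below 0.50.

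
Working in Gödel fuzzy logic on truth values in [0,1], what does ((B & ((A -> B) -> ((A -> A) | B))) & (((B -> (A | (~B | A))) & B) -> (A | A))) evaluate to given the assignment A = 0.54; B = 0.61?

0.61

(A -> B): 0.54 ≤ 0.61, so result = 1
(A -> A): 0.54 ≤ 0.54, so result = 1
((A -> A) | B) = max(1, 0.61) = 1
((A -> B) -> ((A -> A) | B)): 1 ≤ 1, so result = 1
(B & ((A -> B) -> ((A -> A) | B))) = min(0.61, 1) = 0.61
~B: Gödel ¬ of 0.61 = 0 (operand ≠ 0)
(~B | A) = max(0, 0.54) = 0.54
(A | (~B | A)) = max(0.54, 0.54) = 0.54
(B -> (A | (~B | A))): 0.61 > 0.54, so result = 0.54
((B -> (A | (~B | A))) & B) = min(0.54, 0.61) = 0.54
(A | A) = max(0.54, 0.54) = 0.54
(((B -> (A | (~B | A))) & B) -> (A | A)): 0.54 ≤ 0.54, so result = 1
((B & ((A -> B) -> ((A -> A) | B))) & (((B -> (A | (~B | A))) & B) -> (A | A))) = min(0.61, 1) = 0.61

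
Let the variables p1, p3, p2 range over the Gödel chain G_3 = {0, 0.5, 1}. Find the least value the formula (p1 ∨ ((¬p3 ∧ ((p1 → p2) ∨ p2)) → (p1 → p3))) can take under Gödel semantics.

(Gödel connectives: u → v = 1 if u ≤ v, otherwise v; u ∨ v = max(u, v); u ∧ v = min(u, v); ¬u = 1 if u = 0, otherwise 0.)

The minimum is attained at p1 = 0.5, p3 = 0, p2 = 0.5:
  ¬p3: Gödel ¬ of 0 = 1 (operand is 0)
  (p1 → p2): 0.5 ≤ 0.5, so result = 1
  ((p1 → p2) ∨ p2) = max(1, 0.5) = 1
  (¬p3 ∧ ((p1 → p2) ∨ p2)) = min(1, 1) = 1
  (p1 → p3): 0.5 > 0, so result = 0
  ((¬p3 ∧ ((p1 → p2) ∨ p2)) → (p1 → p3)): 1 > 0, so result = 0
  (p1 ∨ ((¬p3 ∧ ((p1 → p2) ∨ p2)) → (p1 → p3))) = max(0.5, 0) = 0.5
Checking all 27 assignments confirms none give a value below 0.50.

0.50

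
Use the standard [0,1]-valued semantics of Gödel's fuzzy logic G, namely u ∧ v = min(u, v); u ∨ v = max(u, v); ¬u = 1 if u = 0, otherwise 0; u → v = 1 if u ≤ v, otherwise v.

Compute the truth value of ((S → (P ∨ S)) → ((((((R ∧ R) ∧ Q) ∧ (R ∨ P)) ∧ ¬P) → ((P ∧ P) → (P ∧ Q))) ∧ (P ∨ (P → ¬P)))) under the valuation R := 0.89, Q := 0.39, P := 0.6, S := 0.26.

(P ∨ S) = max(0.6, 0.26) = 0.6
(S → (P ∨ S)): 0.26 ≤ 0.6, so result = 1
(R ∧ R) = min(0.89, 0.89) = 0.89
((R ∧ R) ∧ Q) = min(0.89, 0.39) = 0.39
(R ∨ P) = max(0.89, 0.6) = 0.89
(((R ∧ R) ∧ Q) ∧ (R ∨ P)) = min(0.39, 0.89) = 0.39
¬P: Gödel ¬ of 0.6 = 0 (operand ≠ 0)
((((R ∧ R) ∧ Q) ∧ (R ∨ P)) ∧ ¬P) = min(0.39, 0) = 0
(P ∧ P) = min(0.6, 0.6) = 0.6
(P ∧ Q) = min(0.6, 0.39) = 0.39
((P ∧ P) → (P ∧ Q)): 0.6 > 0.39, so result = 0.39
(((((R ∧ R) ∧ Q) ∧ (R ∨ P)) ∧ ¬P) → ((P ∧ P) → (P ∧ Q))): 0 ≤ 0.39, so result = 1
¬P: Gödel ¬ of 0.6 = 0 (operand ≠ 0)
(P → ¬P): 0.6 > 0, so result = 0
(P ∨ (P → ¬P)) = max(0.6, 0) = 0.6
((((((R ∧ R) ∧ Q) ∧ (R ∨ P)) ∧ ¬P) → ((P ∧ P) → (P ∧ Q))) ∧ (P ∨ (P → ¬P))) = min(1, 0.6) = 0.6
((S → (P ∨ S)) → ((((((R ∧ R) ∧ Q) ∧ (R ∨ P)) ∧ ¬P) → ((P ∧ P) → (P ∧ Q))) ∧ (P ∨ (P → ¬P)))): 1 > 0.6, so result = 0.6

0.60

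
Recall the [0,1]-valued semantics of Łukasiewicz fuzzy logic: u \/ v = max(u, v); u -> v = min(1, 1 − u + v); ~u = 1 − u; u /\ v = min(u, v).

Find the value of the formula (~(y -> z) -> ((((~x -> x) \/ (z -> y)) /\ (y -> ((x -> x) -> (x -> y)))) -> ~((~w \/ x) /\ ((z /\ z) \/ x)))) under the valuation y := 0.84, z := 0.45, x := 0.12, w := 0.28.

(y -> z): min(1, 1 − 0.84 + 0.45) = 0.61
~(y -> z): Łukasiewicz ¬ gives 1 − 0.61 = 0.39
~x: Łukasiewicz ¬ gives 1 − 0.12 = 0.88
(~x -> x): min(1, 1 − 0.88 + 0.12) = 0.24
(z -> y): min(1, 1 − 0.45 + 0.84) = 1
((~x -> x) \/ (z -> y)) = max(0.24, 1) = 1
(x -> x): min(1, 1 − 0.12 + 0.12) = 1
(x -> y): min(1, 1 − 0.12 + 0.84) = 1
((x -> x) -> (x -> y)): min(1, 1 − 1 + 1) = 1
(y -> ((x -> x) -> (x -> y))): min(1, 1 − 0.84 + 1) = 1
(((~x -> x) \/ (z -> y)) /\ (y -> ((x -> x) -> (x -> y)))) = min(1, 1) = 1
~w: Łukasiewicz ¬ gives 1 − 0.28 = 0.72
(~w \/ x) = max(0.72, 0.12) = 0.72
(z /\ z) = min(0.45, 0.45) = 0.45
((z /\ z) \/ x) = max(0.45, 0.12) = 0.45
((~w \/ x) /\ ((z /\ z) \/ x)) = min(0.72, 0.45) = 0.45
~((~w \/ x) /\ ((z /\ z) \/ x)): Łukasiewicz ¬ gives 1 − 0.45 = 0.55
((((~x -> x) \/ (z -> y)) /\ (y -> ((x -> x) -> (x -> y)))) -> ~((~w \/ x) /\ ((z /\ z) \/ x))): min(1, 1 − 1 + 0.55) = 0.55
(~(y -> z) -> ((((~x -> x) \/ (z -> y)) /\ (y -> ((x -> x) -> (x -> y)))) -> ~((~w \/ x) /\ ((z /\ z) \/ x)))): min(1, 1 − 0.39 + 0.55) = 1

1.00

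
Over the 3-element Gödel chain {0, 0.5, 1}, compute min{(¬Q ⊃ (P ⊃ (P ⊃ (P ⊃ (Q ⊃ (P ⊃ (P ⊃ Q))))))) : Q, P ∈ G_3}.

1.00

Every assignment gives 1. For instance at Q = 0, P = 0:
  ¬Q: Gödel ¬ of 0 = 1 (operand is 0)
  (P ⊃ Q): 0 ≤ 0, so result = 1
  (P ⊃ (P ⊃ Q)): 0 ≤ 1, so result = 1
  (Q ⊃ (P ⊃ (P ⊃ Q))): 0 ≤ 1, so result = 1
  (P ⊃ (Q ⊃ (P ⊃ (P ⊃ Q)))): 0 ≤ 1, so result = 1
  (P ⊃ (P ⊃ (Q ⊃ (P ⊃ (P ⊃ Q))))): 0 ≤ 1, so result = 1
  (P ⊃ (P ⊃ (P ⊃ (Q ⊃ (P ⊃ (P ⊃ Q)))))): 0 ≤ 1, so result = 1
  (¬Q ⊃ (P ⊃ (P ⊃ (P ⊃ (Q ⊃ (P ⊃ (P ⊃ Q))))))): 1 ≤ 1, so result = 1
All 9 assignments give value 1 — the formula is a G_3-tautology.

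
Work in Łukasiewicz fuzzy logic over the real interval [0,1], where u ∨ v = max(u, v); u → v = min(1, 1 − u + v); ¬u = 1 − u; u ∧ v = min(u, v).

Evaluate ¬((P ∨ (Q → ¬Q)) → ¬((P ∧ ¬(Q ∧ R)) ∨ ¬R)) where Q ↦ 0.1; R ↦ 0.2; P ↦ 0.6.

¬Q: Łukasiewicz ¬ gives 1 − 0.1 = 0.9
(Q → ¬Q): min(1, 1 − 0.1 + 0.9) = 1
(P ∨ (Q → ¬Q)) = max(0.6, 1) = 1
(Q ∧ R) = min(0.1, 0.2) = 0.1
¬(Q ∧ R): Łukasiewicz ¬ gives 1 − 0.1 = 0.9
(P ∧ ¬(Q ∧ R)) = min(0.6, 0.9) = 0.6
¬R: Łukasiewicz ¬ gives 1 − 0.2 = 0.8
((P ∧ ¬(Q ∧ R)) ∨ ¬R) = max(0.6, 0.8) = 0.8
¬((P ∧ ¬(Q ∧ R)) ∨ ¬R): Łukasiewicz ¬ gives 1 − 0.8 = 0.2
((P ∨ (Q → ¬Q)) → ¬((P ∧ ¬(Q ∧ R)) ∨ ¬R)): min(1, 1 − 1 + 0.2) = 0.2
¬((P ∨ (Q → ¬Q)) → ¬((P ∧ ¬(Q ∧ R)) ∨ ¬R)): Łukasiewicz ¬ gives 1 − 0.2 = 0.8

0.80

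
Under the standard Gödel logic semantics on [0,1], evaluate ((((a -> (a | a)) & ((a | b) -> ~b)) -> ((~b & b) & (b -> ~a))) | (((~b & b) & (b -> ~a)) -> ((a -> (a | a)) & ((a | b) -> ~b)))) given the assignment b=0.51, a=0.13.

(a | a) = max(0.13, 0.13) = 0.13
(a -> (a | a)): 0.13 ≤ 0.13, so result = 1
(a | b) = max(0.13, 0.51) = 0.51
~b: Gödel ¬ of 0.51 = 0 (operand ≠ 0)
((a | b) -> ~b): 0.51 > 0, so result = 0
((a -> (a | a)) & ((a | b) -> ~b)) = min(1, 0) = 0
~b: Gödel ¬ of 0.51 = 0 (operand ≠ 0)
(~b & b) = min(0, 0.51) = 0
~a: Gödel ¬ of 0.13 = 0 (operand ≠ 0)
(b -> ~a): 0.51 > 0, so result = 0
((~b & b) & (b -> ~a)) = min(0, 0) = 0
(((a -> (a | a)) & ((a | b) -> ~b)) -> ((~b & b) & (b -> ~a))): 0 ≤ 0, so result = 1
~b: Gödel ¬ of 0.51 = 0 (operand ≠ 0)
(~b & b) = min(0, 0.51) = 0
~a: Gödel ¬ of 0.13 = 0 (operand ≠ 0)
(b -> ~a): 0.51 > 0, so result = 0
((~b & b) & (b -> ~a)) = min(0, 0) = 0
(a | a) = max(0.13, 0.13) = 0.13
(a -> (a | a)): 0.13 ≤ 0.13, so result = 1
(a | b) = max(0.13, 0.51) = 0.51
~b: Gödel ¬ of 0.51 = 0 (operand ≠ 0)
((a | b) -> ~b): 0.51 > 0, so result = 0
((a -> (a | a)) & ((a | b) -> ~b)) = min(1, 0) = 0
(((~b & b) & (b -> ~a)) -> ((a -> (a | a)) & ((a | b) -> ~b))): 0 ≤ 0, so result = 1
((((a -> (a | a)) & ((a | b) -> ~b)) -> ((~b & b) & (b -> ~a))) | (((~b & b) & (b -> ~a)) -> ((a -> (a | a)) & ((a | b) -> ~b)))) = max(1, 1) = 1

1.00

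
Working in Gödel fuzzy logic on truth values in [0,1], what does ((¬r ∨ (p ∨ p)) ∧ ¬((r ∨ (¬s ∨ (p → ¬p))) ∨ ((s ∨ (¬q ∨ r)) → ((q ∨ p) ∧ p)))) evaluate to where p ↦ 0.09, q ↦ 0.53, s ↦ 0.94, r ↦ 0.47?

0.00

¬r: Gödel ¬ of 0.47 = 0 (operand ≠ 0)
(p ∨ p) = max(0.09, 0.09) = 0.09
(¬r ∨ (p ∨ p)) = max(0, 0.09) = 0.09
¬s: Gödel ¬ of 0.94 = 0 (operand ≠ 0)
¬p: Gödel ¬ of 0.09 = 0 (operand ≠ 0)
(p → ¬p): 0.09 > 0, so result = 0
(¬s ∨ (p → ¬p)) = max(0, 0) = 0
(r ∨ (¬s ∨ (p → ¬p))) = max(0.47, 0) = 0.47
¬q: Gödel ¬ of 0.53 = 0 (operand ≠ 0)
(¬q ∨ r) = max(0, 0.47) = 0.47
(s ∨ (¬q ∨ r)) = max(0.94, 0.47) = 0.94
(q ∨ p) = max(0.53, 0.09) = 0.53
((q ∨ p) ∧ p) = min(0.53, 0.09) = 0.09
((s ∨ (¬q ∨ r)) → ((q ∨ p) ∧ p)): 0.94 > 0.09, so result = 0.09
((r ∨ (¬s ∨ (p → ¬p))) ∨ ((s ∨ (¬q ∨ r)) → ((q ∨ p) ∧ p))) = max(0.47, 0.09) = 0.47
¬((r ∨ (¬s ∨ (p → ¬p))) ∨ ((s ∨ (¬q ∨ r)) → ((q ∨ p) ∧ p))): Gödel ¬ of 0.47 = 0 (operand ≠ 0)
((¬r ∨ (p ∨ p)) ∧ ¬((r ∨ (¬s ∨ (p → ¬p))) ∨ ((s ∨ (¬q ∨ r)) → ((q ∨ p) ∧ p)))) = min(0.09, 0) = 0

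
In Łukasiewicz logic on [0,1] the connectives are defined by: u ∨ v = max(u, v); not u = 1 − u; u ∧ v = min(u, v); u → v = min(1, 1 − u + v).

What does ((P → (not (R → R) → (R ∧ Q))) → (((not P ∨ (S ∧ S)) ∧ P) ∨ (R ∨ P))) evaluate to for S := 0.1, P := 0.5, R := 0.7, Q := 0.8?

0.70

(R → R): min(1, 1 − 0.7 + 0.7) = 1
not (R → R): Łukasiewicz ¬ gives 1 − 1 = 0
(R ∧ Q) = min(0.7, 0.8) = 0.7
(not (R → R) → (R ∧ Q)): min(1, 1 − 0 + 0.7) = 1
(P → (not (R → R) → (R ∧ Q))): min(1, 1 − 0.5 + 1) = 1
not P: Łukasiewicz ¬ gives 1 − 0.5 = 0.5
(S ∧ S) = min(0.1, 0.1) = 0.1
(not P ∨ (S ∧ S)) = max(0.5, 0.1) = 0.5
((not P ∨ (S ∧ S)) ∧ P) = min(0.5, 0.5) = 0.5
(R ∨ P) = max(0.7, 0.5) = 0.7
(((not P ∨ (S ∧ S)) ∧ P) ∨ (R ∨ P)) = max(0.5, 0.7) = 0.7
((P → (not (R → R) → (R ∧ Q))) → (((not P ∨ (S ∧ S)) ∧ P) ∨ (R ∨ P))): min(1, 1 − 1 + 0.7) = 0.7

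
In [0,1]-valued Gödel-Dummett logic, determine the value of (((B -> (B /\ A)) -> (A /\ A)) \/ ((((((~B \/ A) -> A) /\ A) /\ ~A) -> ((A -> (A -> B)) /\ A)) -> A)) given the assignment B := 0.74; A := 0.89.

(B /\ A) = min(0.74, 0.89) = 0.74
(B -> (B /\ A)): 0.74 ≤ 0.74, so result = 1
(A /\ A) = min(0.89, 0.89) = 0.89
((B -> (B /\ A)) -> (A /\ A)): 1 > 0.89, so result = 0.89
~B: Gödel ¬ of 0.74 = 0 (operand ≠ 0)
(~B \/ A) = max(0, 0.89) = 0.89
((~B \/ A) -> A): 0.89 ≤ 0.89, so result = 1
(((~B \/ A) -> A) /\ A) = min(1, 0.89) = 0.89
~A: Gödel ¬ of 0.89 = 0 (operand ≠ 0)
((((~B \/ A) -> A) /\ A) /\ ~A) = min(0.89, 0) = 0
(A -> B): 0.89 > 0.74, so result = 0.74
(A -> (A -> B)): 0.89 > 0.74, so result = 0.74
((A -> (A -> B)) /\ A) = min(0.74, 0.89) = 0.74
(((((~B \/ A) -> A) /\ A) /\ ~A) -> ((A -> (A -> B)) /\ A)): 0 ≤ 0.74, so result = 1
((((((~B \/ A) -> A) /\ A) /\ ~A) -> ((A -> (A -> B)) /\ A)) -> A): 1 > 0.89, so result = 0.89
(((B -> (B /\ A)) -> (A /\ A)) \/ ((((((~B \/ A) -> A) /\ A) /\ ~A) -> ((A -> (A -> B)) /\ A)) -> A)) = max(0.89, 0.89) = 0.89

0.89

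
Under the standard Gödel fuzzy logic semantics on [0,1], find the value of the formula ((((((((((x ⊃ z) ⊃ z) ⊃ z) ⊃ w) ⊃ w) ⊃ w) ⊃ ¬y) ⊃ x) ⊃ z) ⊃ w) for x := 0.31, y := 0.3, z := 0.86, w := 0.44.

0.44

(x ⊃ z): 0.31 ≤ 0.86, so result = 1
((x ⊃ z) ⊃ z): 1 > 0.86, so result = 0.86
(((x ⊃ z) ⊃ z) ⊃ z): 0.86 ≤ 0.86, so result = 1
((((x ⊃ z) ⊃ z) ⊃ z) ⊃ w): 1 > 0.44, so result = 0.44
(((((x ⊃ z) ⊃ z) ⊃ z) ⊃ w) ⊃ w): 0.44 ≤ 0.44, so result = 1
((((((x ⊃ z) ⊃ z) ⊃ z) ⊃ w) ⊃ w) ⊃ w): 1 > 0.44, so result = 0.44
¬y: Gödel ¬ of 0.3 = 0 (operand ≠ 0)
(((((((x ⊃ z) ⊃ z) ⊃ z) ⊃ w) ⊃ w) ⊃ w) ⊃ ¬y): 0.44 > 0, so result = 0
((((((((x ⊃ z) ⊃ z) ⊃ z) ⊃ w) ⊃ w) ⊃ w) ⊃ ¬y) ⊃ x): 0 ≤ 0.31, so result = 1
(((((((((x ⊃ z) ⊃ z) ⊃ z) ⊃ w) ⊃ w) ⊃ w) ⊃ ¬y) ⊃ x) ⊃ z): 1 > 0.86, so result = 0.86
((((((((((x ⊃ z) ⊃ z) ⊃ z) ⊃ w) ⊃ w) ⊃ w) ⊃ ¬y) ⊃ x) ⊃ z) ⊃ w): 0.86 > 0.44, so result = 0.44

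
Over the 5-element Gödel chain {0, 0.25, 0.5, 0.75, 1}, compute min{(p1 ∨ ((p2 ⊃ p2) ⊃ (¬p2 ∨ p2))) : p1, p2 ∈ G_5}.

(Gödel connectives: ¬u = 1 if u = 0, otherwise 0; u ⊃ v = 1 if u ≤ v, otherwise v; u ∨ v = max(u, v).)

The minimum is attained at p1 = 0, p2 = 0.25:
  (p2 ⊃ p2): 0.25 ≤ 0.25, so result = 1
  ¬p2: Gödel ¬ of 0.25 = 0 (operand ≠ 0)
  (¬p2 ∨ p2) = max(0, 0.25) = 0.25
  ((p2 ⊃ p2) ⊃ (¬p2 ∨ p2)): 1 > 0.25, so result = 0.25
  (p1 ∨ ((p2 ⊃ p2) ⊃ (¬p2 ∨ p2))) = max(0, 0.25) = 0.25
Checking all 25 assignments confirms none give a value below 0.25.

0.25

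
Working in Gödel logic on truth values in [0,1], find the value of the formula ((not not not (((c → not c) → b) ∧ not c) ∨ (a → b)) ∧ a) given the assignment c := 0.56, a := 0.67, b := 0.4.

0.67

not c: Gödel ¬ of 0.56 = 0 (operand ≠ 0)
(c → not c): 0.56 > 0, so result = 0
((c → not c) → b): 0 ≤ 0.4, so result = 1
not c: Gödel ¬ of 0.56 = 0 (operand ≠ 0)
(((c → not c) → b) ∧ not c) = min(1, 0) = 0
not (((c → not c) → b) ∧ not c): Gödel ¬ of 0 = 1 (operand is 0)
not not (((c → not c) → b) ∧ not c): Gödel ¬ of 1 = 0 (operand ≠ 0)
not not not (((c → not c) → b) ∧ not c): Gödel ¬ of 0 = 1 (operand is 0)
(a → b): 0.67 > 0.4, so result = 0.4
(not not not (((c → not c) → b) ∧ not c) ∨ (a → b)) = max(1, 0.4) = 1
((not not not (((c → not c) → b) ∧ not c) ∨ (a → b)) ∧ a) = min(1, 0.67) = 0.67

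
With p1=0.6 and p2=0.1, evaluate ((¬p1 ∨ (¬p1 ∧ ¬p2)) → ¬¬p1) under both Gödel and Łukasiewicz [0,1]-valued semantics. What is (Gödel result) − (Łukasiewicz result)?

Gödel evaluation:
  ¬p1: Gödel ¬ of 0.6 = 0 (operand ≠ 0)
  ¬p1: Gödel ¬ of 0.6 = 0 (operand ≠ 0)
  ¬p2: Gödel ¬ of 0.1 = 0 (operand ≠ 0)
  (¬p1 ∧ ¬p2) = min(0, 0) = 0
  (¬p1 ∨ (¬p1 ∧ ¬p2)) = max(0, 0) = 0
  ¬p1: Gödel ¬ of 0.6 = 0 (operand ≠ 0)
  ¬¬p1: Gödel ¬ of 0 = 1 (operand is 0)
  ((¬p1 ∨ (¬p1 ∧ ¬p2)) → ¬¬p1): 0 ≤ 1, so result = 1
  Gödel value = 1
Łukasiewicz evaluation:
  ¬p1: Łukasiewicz ¬ gives 1 − 0.6 = 0.4
  ¬p1: Łukasiewicz ¬ gives 1 − 0.6 = 0.4
  ¬p2: Łukasiewicz ¬ gives 1 − 0.1 = 0.9
  (¬p1 ∧ ¬p2) = min(0.4, 0.9) = 0.4
  (¬p1 ∨ (¬p1 ∧ ¬p2)) = max(0.4, 0.4) = 0.4
  ¬p1: Łukasiewicz ¬ gives 1 − 0.6 = 0.4
  ¬¬p1: Łukasiewicz ¬ gives 1 − 0.4 = 0.6
  ((¬p1 ∨ (¬p1 ∧ ¬p2)) → ¬¬p1): min(1, 1 − 0.4 + 0.6) = 1
  Łukasiewicz value = 1
Difference: 1 − 1 = 0.00

0.00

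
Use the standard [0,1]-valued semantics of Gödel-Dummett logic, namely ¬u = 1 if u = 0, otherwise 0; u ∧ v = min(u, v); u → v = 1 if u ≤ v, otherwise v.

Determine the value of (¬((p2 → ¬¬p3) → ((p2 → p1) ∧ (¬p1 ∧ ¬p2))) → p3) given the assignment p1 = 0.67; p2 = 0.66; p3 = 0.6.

0.60

¬p3: Gödel ¬ of 0.6 = 0 (operand ≠ 0)
¬¬p3: Gödel ¬ of 0 = 1 (operand is 0)
(p2 → ¬¬p3): 0.66 ≤ 1, so result = 1
(p2 → p1): 0.66 ≤ 0.67, so result = 1
¬p1: Gödel ¬ of 0.67 = 0 (operand ≠ 0)
¬p2: Gödel ¬ of 0.66 = 0 (operand ≠ 0)
(¬p1 ∧ ¬p2) = min(0, 0) = 0
((p2 → p1) ∧ (¬p1 ∧ ¬p2)) = min(1, 0) = 0
((p2 → ¬¬p3) → ((p2 → p1) ∧ (¬p1 ∧ ¬p2))): 1 > 0, so result = 0
¬((p2 → ¬¬p3) → ((p2 → p1) ∧ (¬p1 ∧ ¬p2))): Gödel ¬ of 0 = 1 (operand is 0)
(¬((p2 → ¬¬p3) → ((p2 → p1) ∧ (¬p1 ∧ ¬p2))) → p3): 1 > 0.6, so result = 0.6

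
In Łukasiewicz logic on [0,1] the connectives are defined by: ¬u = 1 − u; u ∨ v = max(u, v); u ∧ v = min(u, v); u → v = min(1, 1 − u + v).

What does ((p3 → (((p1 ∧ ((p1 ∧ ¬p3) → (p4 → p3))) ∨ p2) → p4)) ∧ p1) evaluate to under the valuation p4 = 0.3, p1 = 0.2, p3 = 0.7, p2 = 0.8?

0.20

¬p3: Łukasiewicz ¬ gives 1 − 0.7 = 0.3
(p1 ∧ ¬p3) = min(0.2, 0.3) = 0.2
(p4 → p3): min(1, 1 − 0.3 + 0.7) = 1
((p1 ∧ ¬p3) → (p4 → p3)): min(1, 1 − 0.2 + 1) = 1
(p1 ∧ ((p1 ∧ ¬p3) → (p4 → p3))) = min(0.2, 1) = 0.2
((p1 ∧ ((p1 ∧ ¬p3) → (p4 → p3))) ∨ p2) = max(0.2, 0.8) = 0.8
(((p1 ∧ ((p1 ∧ ¬p3) → (p4 → p3))) ∨ p2) → p4): min(1, 1 − 0.8 + 0.3) = 0.5
(p3 → (((p1 ∧ ((p1 ∧ ¬p3) → (p4 → p3))) ∨ p2) → p4)): min(1, 1 − 0.7 + 0.5) = 0.8
((p3 → (((p1 ∧ ((p1 ∧ ¬p3) → (p4 → p3))) ∨ p2) → p4)) ∧ p1) = min(0.8, 0.2) = 0.2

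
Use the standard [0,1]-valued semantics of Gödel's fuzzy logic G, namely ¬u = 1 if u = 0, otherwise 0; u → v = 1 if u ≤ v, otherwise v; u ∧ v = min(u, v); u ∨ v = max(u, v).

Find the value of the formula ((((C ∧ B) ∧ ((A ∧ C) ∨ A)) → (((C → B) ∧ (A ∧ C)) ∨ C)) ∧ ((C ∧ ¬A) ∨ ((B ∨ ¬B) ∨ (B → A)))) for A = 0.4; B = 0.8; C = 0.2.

(C ∧ B) = min(0.2, 0.8) = 0.2
(A ∧ C) = min(0.4, 0.2) = 0.2
((A ∧ C) ∨ A) = max(0.2, 0.4) = 0.4
((C ∧ B) ∧ ((A ∧ C) ∨ A)) = min(0.2, 0.4) = 0.2
(C → B): 0.2 ≤ 0.8, so result = 1
(A ∧ C) = min(0.4, 0.2) = 0.2
((C → B) ∧ (A ∧ C)) = min(1, 0.2) = 0.2
(((C → B) ∧ (A ∧ C)) ∨ C) = max(0.2, 0.2) = 0.2
(((C ∧ B) ∧ ((A ∧ C) ∨ A)) → (((C → B) ∧ (A ∧ C)) ∨ C)): 0.2 ≤ 0.2, so result = 1
¬A: Gödel ¬ of 0.4 = 0 (operand ≠ 0)
(C ∧ ¬A) = min(0.2, 0) = 0
¬B: Gödel ¬ of 0.8 = 0 (operand ≠ 0)
(B ∨ ¬B) = max(0.8, 0) = 0.8
(B → A): 0.8 > 0.4, so result = 0.4
((B ∨ ¬B) ∨ (B → A)) = max(0.8, 0.4) = 0.8
((C ∧ ¬A) ∨ ((B ∨ ¬B) ∨ (B → A))) = max(0, 0.8) = 0.8
((((C ∧ B) ∧ ((A ∧ C) ∨ A)) → (((C → B) ∧ (A ∧ C)) ∨ C)) ∧ ((C ∧ ¬A) ∨ ((B ∨ ¬B) ∨ (B → A)))) = min(1, 0.8) = 0.8

0.80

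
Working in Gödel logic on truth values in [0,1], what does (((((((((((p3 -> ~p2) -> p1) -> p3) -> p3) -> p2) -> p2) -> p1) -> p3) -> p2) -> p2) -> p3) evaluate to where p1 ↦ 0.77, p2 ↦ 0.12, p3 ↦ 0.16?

0.16

~p2: Gödel ¬ of 0.12 = 0 (operand ≠ 0)
(p3 -> ~p2): 0.16 > 0, so result = 0
((p3 -> ~p2) -> p1): 0 ≤ 0.77, so result = 1
(((p3 -> ~p2) -> p1) -> p3): 1 > 0.16, so result = 0.16
((((p3 -> ~p2) -> p1) -> p3) -> p3): 0.16 ≤ 0.16, so result = 1
(((((p3 -> ~p2) -> p1) -> p3) -> p3) -> p2): 1 > 0.12, so result = 0.12
((((((p3 -> ~p2) -> p1) -> p3) -> p3) -> p2) -> p2): 0.12 ≤ 0.12, so result = 1
(((((((p3 -> ~p2) -> p1) -> p3) -> p3) -> p2) -> p2) -> p1): 1 > 0.77, so result = 0.77
((((((((p3 -> ~p2) -> p1) -> p3) -> p3) -> p2) -> p2) -> p1) -> p3): 0.77 > 0.16, so result = 0.16
(((((((((p3 -> ~p2) -> p1) -> p3) -> p3) -> p2) -> p2) -> p1) -> p3) -> p2): 0.16 > 0.12, so result = 0.12
((((((((((p3 -> ~p2) -> p1) -> p3) -> p3) -> p2) -> p2) -> p1) -> p3) -> p2) -> p2): 0.12 ≤ 0.12, so result = 1
(((((((((((p3 -> ~p2) -> p1) -> p3) -> p3) -> p2) -> p2) -> p1) -> p3) -> p2) -> p2) -> p3): 1 > 0.16, so result = 0.16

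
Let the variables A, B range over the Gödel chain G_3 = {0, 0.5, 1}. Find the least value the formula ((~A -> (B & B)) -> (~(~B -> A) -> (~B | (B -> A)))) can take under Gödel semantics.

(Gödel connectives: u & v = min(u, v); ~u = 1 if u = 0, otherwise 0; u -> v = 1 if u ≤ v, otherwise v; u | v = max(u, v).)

Every assignment gives 1. For instance at A = 0, B = 0:
  ~A: Gödel ¬ of 0 = 1 (operand is 0)
  (B & B) = min(0, 0) = 0
  (~A -> (B & B)): 1 > 0, so result = 0
  ~B: Gödel ¬ of 0 = 1 (operand is 0)
  (~B -> A): 1 > 0, so result = 0
  ~(~B -> A): Gödel ¬ of 0 = 1 (operand is 0)
  ~B: Gödel ¬ of 0 = 1 (operand is 0)
  (B -> A): 0 ≤ 0, so result = 1
  (~B | (B -> A)) = max(1, 1) = 1
  (~(~B -> A) -> (~B | (B -> A))): 1 ≤ 1, so result = 1
  ((~A -> (B & B)) -> (~(~B -> A) -> (~B | (B -> A)))): 0 ≤ 1, so result = 1
All 9 assignments give value 1 — the formula is a G_3-tautology.

1.00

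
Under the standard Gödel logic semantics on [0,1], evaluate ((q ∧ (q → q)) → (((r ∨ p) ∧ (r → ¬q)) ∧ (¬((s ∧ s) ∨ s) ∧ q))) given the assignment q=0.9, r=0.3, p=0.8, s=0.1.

0.00

(q → q): 0.9 ≤ 0.9, so result = 1
(q ∧ (q → q)) = min(0.9, 1) = 0.9
(r ∨ p) = max(0.3, 0.8) = 0.8
¬q: Gödel ¬ of 0.9 = 0 (operand ≠ 0)
(r → ¬q): 0.3 > 0, so result = 0
((r ∨ p) ∧ (r → ¬q)) = min(0.8, 0) = 0
(s ∧ s) = min(0.1, 0.1) = 0.1
((s ∧ s) ∨ s) = max(0.1, 0.1) = 0.1
¬((s ∧ s) ∨ s): Gödel ¬ of 0.1 = 0 (operand ≠ 0)
(¬((s ∧ s) ∨ s) ∧ q) = min(0, 0.9) = 0
(((r ∨ p) ∧ (r → ¬q)) ∧ (¬((s ∧ s) ∨ s) ∧ q)) = min(0, 0) = 0
((q ∧ (q → q)) → (((r ∨ p) ∧ (r → ¬q)) ∧ (¬((s ∧ s) ∨ s) ∧ q))): 0.9 > 0, so result = 0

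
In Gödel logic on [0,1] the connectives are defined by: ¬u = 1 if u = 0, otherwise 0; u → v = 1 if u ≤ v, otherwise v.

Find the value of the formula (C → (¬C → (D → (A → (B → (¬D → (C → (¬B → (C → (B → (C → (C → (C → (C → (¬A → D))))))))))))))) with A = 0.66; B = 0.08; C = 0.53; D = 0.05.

¬C: Gödel ¬ of 0.53 = 0 (operand ≠ 0)
¬D: Gödel ¬ of 0.05 = 0 (operand ≠ 0)
¬B: Gödel ¬ of 0.08 = 0 (operand ≠ 0)
¬A: Gödel ¬ of 0.66 = 0 (operand ≠ 0)
(¬A → D): 0 ≤ 0.05, so result = 1
(C → (¬A → D)): 0.53 ≤ 1, so result = 1
(C → (C → (¬A → D))): 0.53 ≤ 1, so result = 1
(C → (C → (C → (¬A → D)))): 0.53 ≤ 1, so result = 1
(C → (C → (C → (C → (¬A → D))))): 0.53 ≤ 1, so result = 1
(B → (C → (C → (C → (C → (¬A → D)))))): 0.08 ≤ 1, so result = 1
(C → (B → (C → (C → (C → (C → (¬A → D))))))): 0.53 ≤ 1, so result = 1
(¬B → (C → (B → (C → (C → (C → (C → (¬A → D)))))))): 0 ≤ 1, so result = 1
(C → (¬B → (C → (B → (C → (C → (C → (C → (¬A → D))))))))): 0.53 ≤ 1, so result = 1
(¬D → (C → (¬B → (C → (B → (C → (C → (C → (C → (¬A → D)))))))))): 0 ≤ 1, so result = 1
(B → (¬D → (C → (¬B → (C → (B → (C → (C → (C → (C → (¬A → D))))))))))): 0.08 ≤ 1, so result = 1
(A → (B → (¬D → (C → (¬B → (C → (B → (C → (C → (C → (C → (¬A → D)))))))))))): 0.66 ≤ 1, so result = 1
(D → (A → (B → (¬D → (C → (¬B → (C → (B → (C → (C → (C → (C → (¬A → D))))))))))))): 0.05 ≤ 1, so result = 1
(¬C → (D → (A → (B → (¬D → (C → (¬B → (C → (B → (C → (C → (C → (C → (¬A → D)))))))))))))): 0 ≤ 1, so result = 1
(C → (¬C → (D → (A → (B → (¬D → (C → (¬B → (C → (B → (C → (C → (C → (C → (¬A → D))))))))))))))): 0.53 ≤ 1, so result = 1

1.00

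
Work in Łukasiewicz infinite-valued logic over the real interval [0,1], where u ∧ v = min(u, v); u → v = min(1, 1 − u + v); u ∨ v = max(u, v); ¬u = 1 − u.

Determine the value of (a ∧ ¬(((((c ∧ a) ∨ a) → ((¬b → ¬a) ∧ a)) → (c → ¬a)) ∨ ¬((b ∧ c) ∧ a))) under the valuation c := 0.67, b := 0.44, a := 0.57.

(c ∧ a) = min(0.67, 0.57) = 0.57
((c ∧ a) ∨ a) = max(0.57, 0.57) = 0.57
¬b: Łukasiewicz ¬ gives 1 − 0.44 = 0.56
¬a: Łukasiewicz ¬ gives 1 − 0.57 = 0.43
(¬b → ¬a): min(1, 1 − 0.56 + 0.43) = 0.87
((¬b → ¬a) ∧ a) = min(0.87, 0.57) = 0.57
(((c ∧ a) ∨ a) → ((¬b → ¬a) ∧ a)): min(1, 1 − 0.57 + 0.57) = 1
¬a: Łukasiewicz ¬ gives 1 − 0.57 = 0.43
(c → ¬a): min(1, 1 − 0.67 + 0.43) = 0.76
((((c ∧ a) ∨ a) → ((¬b → ¬a) ∧ a)) → (c → ¬a)): min(1, 1 − 1 + 0.76) = 0.76
(b ∧ c) = min(0.44, 0.67) = 0.44
((b ∧ c) ∧ a) = min(0.44, 0.57) = 0.44
¬((b ∧ c) ∧ a): Łukasiewicz ¬ gives 1 − 0.44 = 0.56
(((((c ∧ a) ∨ a) → ((¬b → ¬a) ∧ a)) → (c → ¬a)) ∨ ¬((b ∧ c) ∧ a)) = max(0.76, 0.56) = 0.76
¬(((((c ∧ a) ∨ a) → ((¬b → ¬a) ∧ a)) → (c → ¬a)) ∨ ¬((b ∧ c) ∧ a)): Łukasiewicz ¬ gives 1 − 0.76 = 0.24
(a ∧ ¬(((((c ∧ a) ∨ a) → ((¬b → ¬a) ∧ a)) → (c → ¬a)) ∨ ¬((b ∧ c) ∧ a))) = min(0.57, 0.24) = 0.24

0.24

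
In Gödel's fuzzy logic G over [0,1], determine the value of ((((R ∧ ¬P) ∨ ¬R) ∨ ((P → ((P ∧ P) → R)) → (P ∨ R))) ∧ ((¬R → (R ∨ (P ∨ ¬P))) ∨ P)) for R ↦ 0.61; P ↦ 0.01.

¬P: Gödel ¬ of 0.01 = 0 (operand ≠ 0)
(R ∧ ¬P) = min(0.61, 0) = 0
¬R: Gödel ¬ of 0.61 = 0 (operand ≠ 0)
((R ∧ ¬P) ∨ ¬R) = max(0, 0) = 0
(P ∧ P) = min(0.01, 0.01) = 0.01
((P ∧ P) → R): 0.01 ≤ 0.61, so result = 1
(P → ((P ∧ P) → R)): 0.01 ≤ 1, so result = 1
(P ∨ R) = max(0.01, 0.61) = 0.61
((P → ((P ∧ P) → R)) → (P ∨ R)): 1 > 0.61, so result = 0.61
(((R ∧ ¬P) ∨ ¬R) ∨ ((P → ((P ∧ P) → R)) → (P ∨ R))) = max(0, 0.61) = 0.61
¬R: Gödel ¬ of 0.61 = 0 (operand ≠ 0)
¬P: Gödel ¬ of 0.01 = 0 (operand ≠ 0)
(P ∨ ¬P) = max(0.01, 0) = 0.01
(R ∨ (P ∨ ¬P)) = max(0.61, 0.01) = 0.61
(¬R → (R ∨ (P ∨ ¬P))): 0 ≤ 0.61, so result = 1
((¬R → (R ∨ (P ∨ ¬P))) ∨ P) = max(1, 0.01) = 1
((((R ∧ ¬P) ∨ ¬R) ∨ ((P → ((P ∧ P) → R)) → (P ∨ R))) ∧ ((¬R → (R ∨ (P ∨ ¬P))) ∨ P)) = min(0.61, 1) = 0.61

0.61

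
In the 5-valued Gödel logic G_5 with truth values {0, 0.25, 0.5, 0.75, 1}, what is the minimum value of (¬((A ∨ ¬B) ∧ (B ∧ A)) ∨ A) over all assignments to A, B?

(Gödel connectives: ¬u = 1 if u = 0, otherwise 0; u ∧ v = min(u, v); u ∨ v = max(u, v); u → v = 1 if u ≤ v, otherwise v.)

0.25

The minimum is attained at A = 0.25, B = 0.25:
  ¬B: Gödel ¬ of 0.25 = 0 (operand ≠ 0)
  (A ∨ ¬B) = max(0.25, 0) = 0.25
  (B ∧ A) = min(0.25, 0.25) = 0.25
  ((A ∨ ¬B) ∧ (B ∧ A)) = min(0.25, 0.25) = 0.25
  ¬((A ∨ ¬B) ∧ (B ∧ A)): Gödel ¬ of 0.25 = 0 (operand ≠ 0)
  (¬((A ∨ ¬B) ∧ (B ∧ A)) ∨ A) = max(0, 0.25) = 0.25
Checking all 25 assignments confirms none give a value below 0.25.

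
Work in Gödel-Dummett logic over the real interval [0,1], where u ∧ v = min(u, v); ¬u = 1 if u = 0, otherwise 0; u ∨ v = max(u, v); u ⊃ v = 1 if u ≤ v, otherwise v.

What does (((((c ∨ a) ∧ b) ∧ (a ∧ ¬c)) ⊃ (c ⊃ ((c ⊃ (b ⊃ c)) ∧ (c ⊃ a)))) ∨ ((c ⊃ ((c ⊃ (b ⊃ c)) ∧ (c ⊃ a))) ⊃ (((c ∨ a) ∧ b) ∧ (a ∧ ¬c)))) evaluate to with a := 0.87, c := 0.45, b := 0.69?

(c ∨ a) = max(0.45, 0.87) = 0.87
((c ∨ a) ∧ b) = min(0.87, 0.69) = 0.69
¬c: Gödel ¬ of 0.45 = 0 (operand ≠ 0)
(a ∧ ¬c) = min(0.87, 0) = 0
(((c ∨ a) ∧ b) ∧ (a ∧ ¬c)) = min(0.69, 0) = 0
(b ⊃ c): 0.69 > 0.45, so result = 0.45
(c ⊃ (b ⊃ c)): 0.45 ≤ 0.45, so result = 1
(c ⊃ a): 0.45 ≤ 0.87, so result = 1
((c ⊃ (b ⊃ c)) ∧ (c ⊃ a)) = min(1, 1) = 1
(c ⊃ ((c ⊃ (b ⊃ c)) ∧ (c ⊃ a))): 0.45 ≤ 1, so result = 1
((((c ∨ a) ∧ b) ∧ (a ∧ ¬c)) ⊃ (c ⊃ ((c ⊃ (b ⊃ c)) ∧ (c ⊃ a)))): 0 ≤ 1, so result = 1
(b ⊃ c): 0.69 > 0.45, so result = 0.45
(c ⊃ (b ⊃ c)): 0.45 ≤ 0.45, so result = 1
(c ⊃ a): 0.45 ≤ 0.87, so result = 1
((c ⊃ (b ⊃ c)) ∧ (c ⊃ a)) = min(1, 1) = 1
(c ⊃ ((c ⊃ (b ⊃ c)) ∧ (c ⊃ a))): 0.45 ≤ 1, so result = 1
(c ∨ a) = max(0.45, 0.87) = 0.87
((c ∨ a) ∧ b) = min(0.87, 0.69) = 0.69
¬c: Gödel ¬ of 0.45 = 0 (operand ≠ 0)
(a ∧ ¬c) = min(0.87, 0) = 0
(((c ∨ a) ∧ b) ∧ (a ∧ ¬c)) = min(0.69, 0) = 0
((c ⊃ ((c ⊃ (b ⊃ c)) ∧ (c ⊃ a))) ⊃ (((c ∨ a) ∧ b) ∧ (a ∧ ¬c))): 1 > 0, so result = 0
(((((c ∨ a) ∧ b) ∧ (a ∧ ¬c)) ⊃ (c ⊃ ((c ⊃ (b ⊃ c)) ∧ (c ⊃ a)))) ∨ ((c ⊃ ((c ⊃ (b ⊃ c)) ∧ (c ⊃ a))) ⊃ (((c ∨ a) ∧ b) ∧ (a ∧ ¬c)))) = max(1, 0) = 1

1.00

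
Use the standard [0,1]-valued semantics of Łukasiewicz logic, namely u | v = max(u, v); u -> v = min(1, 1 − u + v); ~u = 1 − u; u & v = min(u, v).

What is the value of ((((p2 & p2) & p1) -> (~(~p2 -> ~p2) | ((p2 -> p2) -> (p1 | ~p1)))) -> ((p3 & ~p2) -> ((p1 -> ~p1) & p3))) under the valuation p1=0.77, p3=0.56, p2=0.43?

(p2 & p2) = min(0.43, 0.43) = 0.43
((p2 & p2) & p1) = min(0.43, 0.77) = 0.43
~p2: Łukasiewicz ¬ gives 1 − 0.43 = 0.57
~p2: Łukasiewicz ¬ gives 1 − 0.43 = 0.57
(~p2 -> ~p2): min(1, 1 − 0.57 + 0.57) = 1
~(~p2 -> ~p2): Łukasiewicz ¬ gives 1 − 1 = 0
(p2 -> p2): min(1, 1 − 0.43 + 0.43) = 1
~p1: Łukasiewicz ¬ gives 1 − 0.77 = 0.23
(p1 | ~p1) = max(0.77, 0.23) = 0.77
((p2 -> p2) -> (p1 | ~p1)): min(1, 1 − 1 + 0.77) = 0.77
(~(~p2 -> ~p2) | ((p2 -> p2) -> (p1 | ~p1))) = max(0, 0.77) = 0.77
(((p2 & p2) & p1) -> (~(~p2 -> ~p2) | ((p2 -> p2) -> (p1 | ~p1)))): min(1, 1 − 0.43 + 0.77) = 1
~p2: Łukasiewicz ¬ gives 1 − 0.43 = 0.57
(p3 & ~p2) = min(0.56, 0.57) = 0.56
~p1: Łukasiewicz ¬ gives 1 − 0.77 = 0.23
(p1 -> ~p1): min(1, 1 − 0.77 + 0.23) = 0.46
((p1 -> ~p1) & p3) = min(0.46, 0.56) = 0.46
((p3 & ~p2) -> ((p1 -> ~p1) & p3)): min(1, 1 − 0.56 + 0.46) = 0.9
((((p2 & p2) & p1) -> (~(~p2 -> ~p2) | ((p2 -> p2) -> (p1 | ~p1)))) -> ((p3 & ~p2) -> ((p1 -> ~p1) & p3))): min(1, 1 − 1 + 0.9) = 0.9

0.90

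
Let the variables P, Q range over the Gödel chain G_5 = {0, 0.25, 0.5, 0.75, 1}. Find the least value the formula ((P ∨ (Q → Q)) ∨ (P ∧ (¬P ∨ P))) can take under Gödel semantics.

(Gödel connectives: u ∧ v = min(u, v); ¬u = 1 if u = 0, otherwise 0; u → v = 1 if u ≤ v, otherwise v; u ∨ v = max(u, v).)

1.00

Every assignment gives 1. For instance at P = 0, Q = 0:
  (Q → Q): 0 ≤ 0, so result = 1
  (P ∨ (Q → Q)) = max(0, 1) = 1
  ¬P: Gödel ¬ of 0 = 1 (operand is 0)
  (¬P ∨ P) = max(1, 0) = 1
  (P ∧ (¬P ∨ P)) = min(0, 1) = 0
  ((P ∨ (Q → Q)) ∨ (P ∧ (¬P ∨ P))) = max(1, 0) = 1
All 25 assignments give value 1 — the formula is a G_5-tautology.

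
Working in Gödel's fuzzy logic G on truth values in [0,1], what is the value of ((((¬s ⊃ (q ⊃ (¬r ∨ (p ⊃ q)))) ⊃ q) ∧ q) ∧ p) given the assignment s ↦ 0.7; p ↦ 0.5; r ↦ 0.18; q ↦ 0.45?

¬s: Gödel ¬ of 0.7 = 0 (operand ≠ 0)
¬r: Gödel ¬ of 0.18 = 0 (operand ≠ 0)
(p ⊃ q): 0.5 > 0.45, so result = 0.45
(¬r ∨ (p ⊃ q)) = max(0, 0.45) = 0.45
(q ⊃ (¬r ∨ (p ⊃ q))): 0.45 ≤ 0.45, so result = 1
(¬s ⊃ (q ⊃ (¬r ∨ (p ⊃ q)))): 0 ≤ 1, so result = 1
((¬s ⊃ (q ⊃ (¬r ∨ (p ⊃ q)))) ⊃ q): 1 > 0.45, so result = 0.45
(((¬s ⊃ (q ⊃ (¬r ∨ (p ⊃ q)))) ⊃ q) ∧ q) = min(0.45, 0.45) = 0.45
((((¬s ⊃ (q ⊃ (¬r ∨ (p ⊃ q)))) ⊃ q) ∧ q) ∧ p) = min(0.45, 0.5) = 0.45

0.45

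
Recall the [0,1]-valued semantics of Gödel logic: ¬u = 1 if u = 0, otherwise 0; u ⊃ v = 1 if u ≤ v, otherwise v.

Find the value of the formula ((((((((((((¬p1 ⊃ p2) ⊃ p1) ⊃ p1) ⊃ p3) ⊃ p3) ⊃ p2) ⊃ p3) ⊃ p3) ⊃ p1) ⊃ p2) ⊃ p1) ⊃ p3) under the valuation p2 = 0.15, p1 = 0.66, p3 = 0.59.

0.59

¬p1: Gödel ¬ of 0.66 = 0 (operand ≠ 0)
(¬p1 ⊃ p2): 0 ≤ 0.15, so result = 1
((¬p1 ⊃ p2) ⊃ p1): 1 > 0.66, so result = 0.66
(((¬p1 ⊃ p2) ⊃ p1) ⊃ p1): 0.66 ≤ 0.66, so result = 1
((((¬p1 ⊃ p2) ⊃ p1) ⊃ p1) ⊃ p3): 1 > 0.59, so result = 0.59
(((((¬p1 ⊃ p2) ⊃ p1) ⊃ p1) ⊃ p3) ⊃ p3): 0.59 ≤ 0.59, so result = 1
((((((¬p1 ⊃ p2) ⊃ p1) ⊃ p1) ⊃ p3) ⊃ p3) ⊃ p2): 1 > 0.15, so result = 0.15
(((((((¬p1 ⊃ p2) ⊃ p1) ⊃ p1) ⊃ p3) ⊃ p3) ⊃ p2) ⊃ p3): 0.15 ≤ 0.59, so result = 1
((((((((¬p1 ⊃ p2) ⊃ p1) ⊃ p1) ⊃ p3) ⊃ p3) ⊃ p2) ⊃ p3) ⊃ p3): 1 > 0.59, so result = 0.59
(((((((((¬p1 ⊃ p2) ⊃ p1) ⊃ p1) ⊃ p3) ⊃ p3) ⊃ p2) ⊃ p3) ⊃ p3) ⊃ p1): 0.59 ≤ 0.66, so result = 1
((((((((((¬p1 ⊃ p2) ⊃ p1) ⊃ p1) ⊃ p3) ⊃ p3) ⊃ p2) ⊃ p3) ⊃ p3) ⊃ p1) ⊃ p2): 1 > 0.15, so result = 0.15
(((((((((((¬p1 ⊃ p2) ⊃ p1) ⊃ p1) ⊃ p3) ⊃ p3) ⊃ p2) ⊃ p3) ⊃ p3) ⊃ p1) ⊃ p2) ⊃ p1): 0.15 ≤ 0.66, so result = 1
((((((((((((¬p1 ⊃ p2) ⊃ p1) ⊃ p1) ⊃ p3) ⊃ p3) ⊃ p2) ⊃ p3) ⊃ p3) ⊃ p1) ⊃ p2) ⊃ p1) ⊃ p3): 1 > 0.59, so result = 0.59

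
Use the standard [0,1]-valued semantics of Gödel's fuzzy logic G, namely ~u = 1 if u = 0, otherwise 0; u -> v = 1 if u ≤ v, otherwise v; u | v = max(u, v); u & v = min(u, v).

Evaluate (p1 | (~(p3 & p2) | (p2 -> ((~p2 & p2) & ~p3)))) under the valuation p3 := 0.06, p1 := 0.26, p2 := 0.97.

0.26

(p3 & p2) = min(0.06, 0.97) = 0.06
~(p3 & p2): Gödel ¬ of 0.06 = 0 (operand ≠ 0)
~p2: Gödel ¬ of 0.97 = 0 (operand ≠ 0)
(~p2 & p2) = min(0, 0.97) = 0
~p3: Gödel ¬ of 0.06 = 0 (operand ≠ 0)
((~p2 & p2) & ~p3) = min(0, 0) = 0
(p2 -> ((~p2 & p2) & ~p3)): 0.97 > 0, so result = 0
(~(p3 & p2) | (p2 -> ((~p2 & p2) & ~p3))) = max(0, 0) = 0
(p1 | (~(p3 & p2) | (p2 -> ((~p2 & p2) & ~p3)))) = max(0.26, 0) = 0.26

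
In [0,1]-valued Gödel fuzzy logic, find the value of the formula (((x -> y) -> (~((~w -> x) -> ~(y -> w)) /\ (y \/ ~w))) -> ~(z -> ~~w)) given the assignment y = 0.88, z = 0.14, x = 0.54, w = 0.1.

0.00

(x -> y): 0.54 ≤ 0.88, so result = 1
~w: Gödel ¬ of 0.1 = 0 (operand ≠ 0)
(~w -> x): 0 ≤ 0.54, so result = 1
(y -> w): 0.88 > 0.1, so result = 0.1
~(y -> w): Gödel ¬ of 0.1 = 0 (operand ≠ 0)
((~w -> x) -> ~(y -> w)): 1 > 0, so result = 0
~((~w -> x) -> ~(y -> w)): Gödel ¬ of 0 = 1 (operand is 0)
~w: Gödel ¬ of 0.1 = 0 (operand ≠ 0)
(y \/ ~w) = max(0.88, 0) = 0.88
(~((~w -> x) -> ~(y -> w)) /\ (y \/ ~w)) = min(1, 0.88) = 0.88
((x -> y) -> (~((~w -> x) -> ~(y -> w)) /\ (y \/ ~w))): 1 > 0.88, so result = 0.88
~w: Gödel ¬ of 0.1 = 0 (operand ≠ 0)
~~w: Gödel ¬ of 0 = 1 (operand is 0)
(z -> ~~w): 0.14 ≤ 1, so result = 1
~(z -> ~~w): Gödel ¬ of 1 = 0 (operand ≠ 0)
(((x -> y) -> (~((~w -> x) -> ~(y -> w)) /\ (y \/ ~w))) -> ~(z -> ~~w)): 0.88 > 0, so result = 0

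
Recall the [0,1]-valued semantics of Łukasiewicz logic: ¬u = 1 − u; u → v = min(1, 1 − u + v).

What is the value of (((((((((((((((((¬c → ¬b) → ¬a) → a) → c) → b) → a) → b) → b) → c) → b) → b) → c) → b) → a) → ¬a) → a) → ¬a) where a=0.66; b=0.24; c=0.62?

0.34

¬c: Łukasiewicz ¬ gives 1 − 0.62 = 0.38
¬b: Łukasiewicz ¬ gives 1 − 0.24 = 0.76
(¬c → ¬b): min(1, 1 − 0.38 + 0.76) = 1
¬a: Łukasiewicz ¬ gives 1 − 0.66 = 0.34
((¬c → ¬b) → ¬a): min(1, 1 − 1 + 0.34) = 0.34
(((¬c → ¬b) → ¬a) → a): min(1, 1 − 0.34 + 0.66) = 1
((((¬c → ¬b) → ¬a) → a) → c): min(1, 1 − 1 + 0.62) = 0.62
(((((¬c → ¬b) → ¬a) → a) → c) → b): min(1, 1 − 0.62 + 0.24) = 0.62
((((((¬c → ¬b) → ¬a) → a) → c) → b) → a): min(1, 1 − 0.62 + 0.66) = 1
(((((((¬c → ¬b) → ¬a) → a) → c) → b) → a) → b): min(1, 1 − 1 + 0.24) = 0.24
((((((((¬c → ¬b) → ¬a) → a) → c) → b) → a) → b) → b): min(1, 1 − 0.24 + 0.24) = 1
(((((((((¬c → ¬b) → ¬a) → a) → c) → b) → a) → b) → b) → c): min(1, 1 − 1 + 0.62) = 0.62
((((((((((¬c → ¬b) → ¬a) → a) → c) → b) → a) → b) → b) → c) → b): min(1, 1 − 0.62 + 0.24) = 0.62
(((((((((((¬c → ¬b) → ¬a) → a) → c) → b) → a) → b) → b) → c) → b) → b): min(1, 1 − 0.62 + 0.24) = 0.62
((((((((((((¬c → ¬b) → ¬a) → a) → c) → b) → a) → b) → b) → c) → b) → b) → c): min(1, 1 − 0.62 + 0.62) = 1
(((((((((((((¬c → ¬b) → ¬a) → a) → c) → b) → a) → b) → b) → c) → b) → b) → c) → b): min(1, 1 − 1 + 0.24) = 0.24
((((((((((((((¬c → ¬b) → ¬a) → a) → c) → b) → a) → b) → b) → c) → b) → b) → c) → b) → a): min(1, 1 − 0.24 + 0.66) = 1
¬a: Łukasiewicz ¬ gives 1 − 0.66 = 0.34
(((((((((((((((¬c → ¬b) → ¬a) → a) → c) → b) → a) → b) → b) → c) → b) → b) → c) → b) → a) → ¬a): min(1, 1 − 1 + 0.34) = 0.34
((((((((((((((((¬c → ¬b) → ¬a) → a) → c) → b) → a) → b) → b) → c) → b) → b) → c) → b) → a) → ¬a) → a): min(1, 1 − 0.34 + 0.66) = 1
¬a: Łukasiewicz ¬ gives 1 − 0.66 = 0.34
(((((((((((((((((¬c → ¬b) → ¬a) → a) → c) → b) → a) → b) → b) → c) → b) → b) → c) → b) → a) → ¬a) → a) → ¬a): min(1, 1 − 1 + 0.34) = 0.34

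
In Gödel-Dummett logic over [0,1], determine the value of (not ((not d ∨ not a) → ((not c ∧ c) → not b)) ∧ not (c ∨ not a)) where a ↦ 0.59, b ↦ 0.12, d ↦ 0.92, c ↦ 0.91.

not d: Gödel ¬ of 0.92 = 0 (operand ≠ 0)
not a: Gödel ¬ of 0.59 = 0 (operand ≠ 0)
(not d ∨ not a) = max(0, 0) = 0
not c: Gödel ¬ of 0.91 = 0 (operand ≠ 0)
(not c ∧ c) = min(0, 0.91) = 0
not b: Gödel ¬ of 0.12 = 0 (operand ≠ 0)
((not c ∧ c) → not b): 0 ≤ 0, so result = 1
((not d ∨ not a) → ((not c ∧ c) → not b)): 0 ≤ 1, so result = 1
not ((not d ∨ not a) → ((not c ∧ c) → not b)): Gödel ¬ of 1 = 0 (operand ≠ 0)
not a: Gödel ¬ of 0.59 = 0 (operand ≠ 0)
(c ∨ not a) = max(0.91, 0) = 0.91
not (c ∨ not a): Gödel ¬ of 0.91 = 0 (operand ≠ 0)
(not ((not d ∨ not a) → ((not c ∧ c) → not b)) ∧ not (c ∨ not a)) = min(0, 0) = 0

0.00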